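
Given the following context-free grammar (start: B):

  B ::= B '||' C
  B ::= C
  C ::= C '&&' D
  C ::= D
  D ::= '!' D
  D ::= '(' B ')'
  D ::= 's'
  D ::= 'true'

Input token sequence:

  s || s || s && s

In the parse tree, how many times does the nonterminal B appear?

[B [B [B [C [D s]]] || [C [D s]]] || [C [C [D s]] && [D s]]]

3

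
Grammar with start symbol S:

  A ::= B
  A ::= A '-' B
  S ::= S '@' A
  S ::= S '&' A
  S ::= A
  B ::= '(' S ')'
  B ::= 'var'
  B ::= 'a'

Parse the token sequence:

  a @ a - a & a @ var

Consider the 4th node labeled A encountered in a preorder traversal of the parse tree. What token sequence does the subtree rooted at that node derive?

a

[S [S [S [S [A [B a]]] @ [A [A [B a]] - [B a]]] & [A [B a]]] @ [A [B var]]]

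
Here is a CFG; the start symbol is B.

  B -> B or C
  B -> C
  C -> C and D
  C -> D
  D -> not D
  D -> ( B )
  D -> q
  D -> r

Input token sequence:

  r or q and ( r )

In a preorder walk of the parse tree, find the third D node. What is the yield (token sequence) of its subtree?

[B [B [C [D r]]] or [C [C [D q]] and [D ( [B [C [D r]]] )]]]

( r )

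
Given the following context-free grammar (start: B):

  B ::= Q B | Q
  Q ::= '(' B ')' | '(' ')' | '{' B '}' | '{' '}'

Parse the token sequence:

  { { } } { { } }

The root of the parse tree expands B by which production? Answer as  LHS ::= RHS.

B ::= Q B

[B [Q { [B [Q { }]] }] [B [Q { [B [Q { }]] }]]]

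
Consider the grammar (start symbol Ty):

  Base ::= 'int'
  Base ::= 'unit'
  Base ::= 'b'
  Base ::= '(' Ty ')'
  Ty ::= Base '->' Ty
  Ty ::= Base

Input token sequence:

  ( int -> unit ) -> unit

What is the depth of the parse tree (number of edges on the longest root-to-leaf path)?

5

[Ty [Base ( [Ty [Base int] -> [Ty [Base unit]]] )] -> [Ty [Base unit]]]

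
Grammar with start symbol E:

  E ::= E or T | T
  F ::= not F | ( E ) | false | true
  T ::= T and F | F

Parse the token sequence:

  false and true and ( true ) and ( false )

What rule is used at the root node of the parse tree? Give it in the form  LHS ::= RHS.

[E [T [T [T [T [F false]] and [F true]] and [F ( [E [T [F true]]] )]] and [F ( [E [T [F false]]] )]]]

E ::= T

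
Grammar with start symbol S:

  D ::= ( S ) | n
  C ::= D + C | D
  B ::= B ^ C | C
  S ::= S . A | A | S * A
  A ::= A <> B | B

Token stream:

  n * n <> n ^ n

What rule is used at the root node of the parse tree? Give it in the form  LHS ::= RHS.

[S [S [A [B [C [D n]]]]] * [A [A [B [C [D n]]]] <> [B [B [C [D n]]] ^ [C [D n]]]]]

S ::= S * A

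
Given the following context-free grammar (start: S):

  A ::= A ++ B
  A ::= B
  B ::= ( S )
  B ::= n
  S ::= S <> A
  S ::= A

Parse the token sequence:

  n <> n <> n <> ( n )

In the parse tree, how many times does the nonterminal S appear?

5

[S [S [S [S [A [B n]]] <> [A [B n]]] <> [A [B n]]] <> [A [B ( [S [A [B n]]] )]]]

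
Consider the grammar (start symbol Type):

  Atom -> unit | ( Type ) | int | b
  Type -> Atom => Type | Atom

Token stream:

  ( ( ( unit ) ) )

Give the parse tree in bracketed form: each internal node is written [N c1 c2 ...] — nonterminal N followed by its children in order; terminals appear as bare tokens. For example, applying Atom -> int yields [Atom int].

[Type [Atom ( [Type [Atom ( [Type [Atom ( [Type [Atom unit]] )]] )]] )]]

Type
Atom
( Type )
( Atom )
( ( Type ) )
( ( Atom ) )
( ( ( Type ) ) )
( ( ( Atom ) ) )
( ( ( unit ) ) )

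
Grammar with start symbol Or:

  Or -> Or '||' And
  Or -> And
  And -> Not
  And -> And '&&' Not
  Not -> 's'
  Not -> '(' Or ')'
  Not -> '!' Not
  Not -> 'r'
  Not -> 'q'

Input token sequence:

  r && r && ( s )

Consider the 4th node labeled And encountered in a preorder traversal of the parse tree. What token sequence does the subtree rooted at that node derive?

s

[Or [And [And [And [Not r]] && [Not r]] && [Not ( [Or [And [Not s]]] )]]]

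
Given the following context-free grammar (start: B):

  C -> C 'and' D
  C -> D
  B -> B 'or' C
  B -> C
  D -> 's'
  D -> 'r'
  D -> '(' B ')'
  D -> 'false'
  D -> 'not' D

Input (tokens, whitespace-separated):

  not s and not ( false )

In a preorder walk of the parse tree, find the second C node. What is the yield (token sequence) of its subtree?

[B [C [C [D not [D s]]] and [D not [D ( [B [C [D false]]] )]]]]

not s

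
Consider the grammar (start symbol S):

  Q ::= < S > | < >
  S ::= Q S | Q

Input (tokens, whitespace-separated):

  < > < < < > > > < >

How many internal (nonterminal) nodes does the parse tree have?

[S [Q < >] [S [Q < [S [Q < [S [Q < >]] >]] >] [S [Q < >]]]]

10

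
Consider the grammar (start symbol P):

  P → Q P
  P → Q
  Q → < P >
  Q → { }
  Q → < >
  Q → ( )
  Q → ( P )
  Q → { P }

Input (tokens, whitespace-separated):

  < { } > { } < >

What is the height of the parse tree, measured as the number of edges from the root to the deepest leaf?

4

[P [Q < [P [Q { }]] >] [P [Q { }] [P [Q < >]]]]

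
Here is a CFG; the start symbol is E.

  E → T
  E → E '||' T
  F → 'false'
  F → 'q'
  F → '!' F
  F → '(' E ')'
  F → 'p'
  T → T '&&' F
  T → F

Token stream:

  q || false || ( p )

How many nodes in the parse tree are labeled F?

[E [E [E [T [F q]]] || [T [F false]]] || [T [F ( [E [T [F p]]] )]]]

4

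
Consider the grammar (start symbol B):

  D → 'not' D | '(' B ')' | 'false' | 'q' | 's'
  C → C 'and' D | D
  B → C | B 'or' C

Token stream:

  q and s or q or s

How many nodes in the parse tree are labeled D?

4

[B [B [B [C [C [D q]] and [D s]]] or [C [D q]]] or [C [D s]]]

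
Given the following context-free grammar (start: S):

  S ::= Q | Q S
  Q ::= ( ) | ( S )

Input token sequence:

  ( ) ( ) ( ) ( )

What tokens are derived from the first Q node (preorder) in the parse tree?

( )

[S [Q ( )] [S [Q ( )] [S [Q ( )] [S [Q ( )]]]]]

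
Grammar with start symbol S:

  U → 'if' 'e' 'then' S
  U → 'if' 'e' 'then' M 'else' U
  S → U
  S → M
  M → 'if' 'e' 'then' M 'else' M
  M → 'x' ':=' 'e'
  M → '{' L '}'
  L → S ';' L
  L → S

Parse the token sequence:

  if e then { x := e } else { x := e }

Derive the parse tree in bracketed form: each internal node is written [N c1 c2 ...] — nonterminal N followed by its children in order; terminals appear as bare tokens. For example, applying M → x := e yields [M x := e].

S
M
if e then M else M
if e then { L } else M
if e then { S } else M
if e then { M } else M
if e then { x := e } else M
if e then { x := e } else { L }
if e then { x := e } else { S }
if e then { x := e } else { M }
if e then { x := e } else { x := e }

[S [M if e then [M { [L [S [M x := e]]] }] else [M { [L [S [M x := e]]] }]]]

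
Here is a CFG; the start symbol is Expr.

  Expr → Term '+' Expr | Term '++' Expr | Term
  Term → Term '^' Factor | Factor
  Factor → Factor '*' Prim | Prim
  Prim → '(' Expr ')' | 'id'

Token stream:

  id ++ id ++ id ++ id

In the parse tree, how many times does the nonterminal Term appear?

[Expr [Term [Factor [Prim id]]] ++ [Expr [Term [Factor [Prim id]]] ++ [Expr [Term [Factor [Prim id]]] ++ [Expr [Term [Factor [Prim id]]]]]]]

4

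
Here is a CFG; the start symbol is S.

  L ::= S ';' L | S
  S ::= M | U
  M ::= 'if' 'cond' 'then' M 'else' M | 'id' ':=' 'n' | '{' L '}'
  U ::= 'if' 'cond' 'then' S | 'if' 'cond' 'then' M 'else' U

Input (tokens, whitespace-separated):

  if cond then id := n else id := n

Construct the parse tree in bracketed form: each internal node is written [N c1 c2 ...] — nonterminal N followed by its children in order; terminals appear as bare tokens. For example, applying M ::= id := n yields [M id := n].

[S [M if cond then [M id := n] else [M id := n]]]

S
M
if cond then M else M
if cond then id := n else M
if cond then id := n else id := n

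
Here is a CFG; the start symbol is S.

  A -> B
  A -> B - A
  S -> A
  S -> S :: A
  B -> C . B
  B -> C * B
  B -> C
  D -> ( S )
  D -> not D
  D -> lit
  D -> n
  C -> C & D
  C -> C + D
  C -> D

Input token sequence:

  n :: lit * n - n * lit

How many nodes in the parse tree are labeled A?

[S [S [A [B [C [D n]]]]] :: [A [B [C [D lit]] * [B [C [D n]]]] - [A [B [C [D n]] * [B [C [D lit]]]]]]]

3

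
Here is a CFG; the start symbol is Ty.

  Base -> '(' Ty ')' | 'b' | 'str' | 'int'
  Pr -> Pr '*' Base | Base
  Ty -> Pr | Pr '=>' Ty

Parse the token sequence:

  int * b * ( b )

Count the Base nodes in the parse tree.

[Ty [Pr [Pr [Pr [Base int]] * [Base b]] * [Base ( [Ty [Pr [Base b]]] )]]]

4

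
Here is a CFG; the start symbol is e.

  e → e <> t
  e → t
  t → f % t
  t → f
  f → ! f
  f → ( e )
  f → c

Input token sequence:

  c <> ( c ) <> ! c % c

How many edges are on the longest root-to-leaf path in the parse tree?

[e [e [e [t [f c]]] <> [t [f ( [e [t [f c]]] )]]] <> [t [f ! [f c]] % [t [f c]]]]

7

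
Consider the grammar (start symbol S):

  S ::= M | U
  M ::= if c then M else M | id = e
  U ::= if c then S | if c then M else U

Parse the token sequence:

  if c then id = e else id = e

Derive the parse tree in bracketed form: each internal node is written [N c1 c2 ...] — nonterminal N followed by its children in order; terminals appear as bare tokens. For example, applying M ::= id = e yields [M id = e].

S
M
if c then M else M
if c then id = e else M
if c then id = e else id = e

[S [M if c then [M id = e] else [M id = e]]]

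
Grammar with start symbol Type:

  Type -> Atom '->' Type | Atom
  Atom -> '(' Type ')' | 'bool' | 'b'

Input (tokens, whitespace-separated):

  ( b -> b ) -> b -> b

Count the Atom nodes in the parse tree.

5

[Type [Atom ( [Type [Atom b] -> [Type [Atom b]]] )] -> [Type [Atom b] -> [Type [Atom b]]]]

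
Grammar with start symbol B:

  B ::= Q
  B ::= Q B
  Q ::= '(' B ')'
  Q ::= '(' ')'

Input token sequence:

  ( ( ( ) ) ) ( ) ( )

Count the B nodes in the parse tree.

5

[B [Q ( [B [Q ( [B [Q ( )]] )]] )] [B [Q ( )] [B [Q ( )]]]]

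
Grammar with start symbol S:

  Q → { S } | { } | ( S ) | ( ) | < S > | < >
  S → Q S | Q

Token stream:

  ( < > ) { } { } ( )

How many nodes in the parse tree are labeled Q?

[S [Q ( [S [Q < >]] )] [S [Q { }] [S [Q { }] [S [Q ( )]]]]]

5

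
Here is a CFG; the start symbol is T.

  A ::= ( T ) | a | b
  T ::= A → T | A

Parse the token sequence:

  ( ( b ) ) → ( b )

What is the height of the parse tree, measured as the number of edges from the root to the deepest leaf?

6

[T [A ( [T [A ( [T [A b]] )]] )] → [T [A ( [T [A b]] )]]]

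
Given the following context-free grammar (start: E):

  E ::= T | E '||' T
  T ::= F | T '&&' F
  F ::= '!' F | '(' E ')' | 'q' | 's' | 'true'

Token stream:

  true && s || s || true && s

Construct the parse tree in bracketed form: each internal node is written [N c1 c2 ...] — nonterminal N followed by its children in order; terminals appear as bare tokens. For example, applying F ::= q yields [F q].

E
E || T
E || T || T
T || T || T
T && F || T || T
F && F || T || T
true && F || T || T
true && s || T || T
true && s || F || T
true && s || s || T
true && s || s || T && F
true && s || s || F && F
true && s || s || true && F
true && s || s || true && s

[E [E [E [T [T [F true]] && [F s]]] || [T [F s]]] || [T [T [F true]] && [F s]]]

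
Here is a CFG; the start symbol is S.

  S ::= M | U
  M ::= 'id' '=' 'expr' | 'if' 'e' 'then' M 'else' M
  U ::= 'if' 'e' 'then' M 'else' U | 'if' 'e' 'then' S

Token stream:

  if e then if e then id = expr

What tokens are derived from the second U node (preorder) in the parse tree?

[S [U if e then [S [U if e then [S [M id = expr]]]]]]

if e then id = expr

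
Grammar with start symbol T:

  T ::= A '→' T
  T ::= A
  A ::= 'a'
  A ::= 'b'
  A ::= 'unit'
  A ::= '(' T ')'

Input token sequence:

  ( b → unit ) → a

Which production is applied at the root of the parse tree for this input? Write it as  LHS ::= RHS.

[T [A ( [T [A b] → [T [A unit]]] )] → [T [A a]]]

T ::= A '→' T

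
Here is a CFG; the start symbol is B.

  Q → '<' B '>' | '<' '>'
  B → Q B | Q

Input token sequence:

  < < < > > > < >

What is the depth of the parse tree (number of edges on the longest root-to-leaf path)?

[B [Q < [B [Q < [B [Q < >]] >]] >] [B [Q < >]]]

6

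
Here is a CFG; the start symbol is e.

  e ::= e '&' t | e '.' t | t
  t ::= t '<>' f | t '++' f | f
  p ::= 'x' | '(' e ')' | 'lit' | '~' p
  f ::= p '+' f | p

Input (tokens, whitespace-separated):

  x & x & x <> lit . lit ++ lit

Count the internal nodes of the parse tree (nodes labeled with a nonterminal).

22

[e [e [e [e [t [f [p x]]]] & [t [f [p x]]]] & [t [t [f [p x]]] <> [f [p lit]]]] . [t [t [f [p lit]]] ++ [f [p lit]]]]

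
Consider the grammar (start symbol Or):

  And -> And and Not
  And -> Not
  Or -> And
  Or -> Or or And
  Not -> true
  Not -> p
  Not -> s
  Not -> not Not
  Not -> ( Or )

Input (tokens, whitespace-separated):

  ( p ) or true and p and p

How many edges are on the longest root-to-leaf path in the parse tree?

7

[Or [Or [And [Not ( [Or [And [Not p]]] )]]] or [And [And [And [Not true]] and [Not p]] and [Not p]]]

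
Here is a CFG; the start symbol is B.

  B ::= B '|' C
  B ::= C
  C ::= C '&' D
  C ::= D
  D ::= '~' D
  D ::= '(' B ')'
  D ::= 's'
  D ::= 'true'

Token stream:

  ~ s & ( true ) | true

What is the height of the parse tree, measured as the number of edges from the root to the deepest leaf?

7

[B [B [C [C [D ~ [D s]]] & [D ( [B [C [D true]]] )]]] | [C [D true]]]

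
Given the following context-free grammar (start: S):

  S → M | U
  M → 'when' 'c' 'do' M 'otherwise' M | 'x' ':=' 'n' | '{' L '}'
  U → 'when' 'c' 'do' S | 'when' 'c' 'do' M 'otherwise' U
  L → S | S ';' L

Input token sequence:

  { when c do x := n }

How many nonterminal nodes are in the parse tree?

[S [M { [L [S [U when c do [S [M x := n]]]]] }]]

7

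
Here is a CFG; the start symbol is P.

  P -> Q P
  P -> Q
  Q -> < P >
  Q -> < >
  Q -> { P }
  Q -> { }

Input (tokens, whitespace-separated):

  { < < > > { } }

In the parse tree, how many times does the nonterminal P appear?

4

[P [Q { [P [Q < [P [Q < >]] >] [P [Q { }]]] }]]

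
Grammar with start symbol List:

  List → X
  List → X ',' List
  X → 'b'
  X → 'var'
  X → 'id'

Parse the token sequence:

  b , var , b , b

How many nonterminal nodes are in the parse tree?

8

[List [X b] , [List [X var] , [List [X b] , [List [X b]]]]]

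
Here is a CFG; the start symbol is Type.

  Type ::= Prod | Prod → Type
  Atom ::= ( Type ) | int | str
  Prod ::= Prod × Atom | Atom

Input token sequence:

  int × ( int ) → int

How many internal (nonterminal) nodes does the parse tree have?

11

[Type [Prod [Prod [Atom int]] × [Atom ( [Type [Prod [Atom int]]] )]] → [Type [Prod [Atom int]]]]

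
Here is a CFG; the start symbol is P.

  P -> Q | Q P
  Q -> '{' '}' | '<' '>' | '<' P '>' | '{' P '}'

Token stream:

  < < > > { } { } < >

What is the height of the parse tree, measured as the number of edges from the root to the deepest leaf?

5

[P [Q < [P [Q < >]] >] [P [Q { }] [P [Q { }] [P [Q < >]]]]]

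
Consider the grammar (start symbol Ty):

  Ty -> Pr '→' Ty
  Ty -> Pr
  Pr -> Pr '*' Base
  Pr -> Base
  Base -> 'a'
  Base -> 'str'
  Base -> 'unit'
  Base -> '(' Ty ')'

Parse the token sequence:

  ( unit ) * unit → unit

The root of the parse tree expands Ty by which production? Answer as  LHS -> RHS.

Ty -> Pr '→' Ty

[Ty [Pr [Pr [Base ( [Ty [Pr [Base unit]]] )]] * [Base unit]] → [Ty [Pr [Base unit]]]]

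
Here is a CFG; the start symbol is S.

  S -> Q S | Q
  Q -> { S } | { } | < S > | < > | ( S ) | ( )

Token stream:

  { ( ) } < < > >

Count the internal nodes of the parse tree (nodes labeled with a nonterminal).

[S [Q { [S [Q ( )]] }] [S [Q < [S [Q < >]] >]]]

8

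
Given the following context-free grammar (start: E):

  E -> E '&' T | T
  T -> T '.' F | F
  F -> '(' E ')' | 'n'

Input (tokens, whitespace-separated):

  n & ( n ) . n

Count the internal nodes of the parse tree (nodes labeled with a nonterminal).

11

[E [E [T [F n]]] & [T [T [F ( [E [T [F n]]] )]] . [F n]]]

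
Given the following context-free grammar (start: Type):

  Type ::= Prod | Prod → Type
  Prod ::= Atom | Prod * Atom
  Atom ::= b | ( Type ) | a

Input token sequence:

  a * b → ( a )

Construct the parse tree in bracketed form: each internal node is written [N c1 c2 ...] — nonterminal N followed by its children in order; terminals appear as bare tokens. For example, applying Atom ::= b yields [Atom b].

[Type [Prod [Prod [Atom a]] * [Atom b]] → [Type [Prod [Atom ( [Type [Prod [Atom a]]] )]]]]

Type
Prod → Type
Prod * Atom → Type
Atom * Atom → Type
a * Atom → Type
a * b → Type
a * b → Prod
a * b → Atom
a * b → ( Type )
a * b → ( Prod )
a * b → ( Atom )
a * b → ( a )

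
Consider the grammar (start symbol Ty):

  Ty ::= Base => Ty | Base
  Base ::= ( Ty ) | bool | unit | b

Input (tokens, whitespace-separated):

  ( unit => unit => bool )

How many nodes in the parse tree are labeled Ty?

[Ty [Base ( [Ty [Base unit] => [Ty [Base unit] => [Ty [Base bool]]]] )]]

4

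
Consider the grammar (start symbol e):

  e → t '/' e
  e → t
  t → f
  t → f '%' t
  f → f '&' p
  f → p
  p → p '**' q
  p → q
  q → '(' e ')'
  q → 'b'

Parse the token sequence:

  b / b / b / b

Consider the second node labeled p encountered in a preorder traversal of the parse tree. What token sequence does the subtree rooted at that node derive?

[e [t [f [p [q b]]]] / [e [t [f [p [q b]]]] / [e [t [f [p [q b]]]] / [e [t [f [p [q b]]]]]]]]

b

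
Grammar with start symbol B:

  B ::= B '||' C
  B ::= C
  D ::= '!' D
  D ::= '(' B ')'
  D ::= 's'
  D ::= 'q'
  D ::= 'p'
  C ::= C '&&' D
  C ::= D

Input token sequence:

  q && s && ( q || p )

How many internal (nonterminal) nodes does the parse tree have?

13

[B [C [C [C [D q]] && [D s]] && [D ( [B [B [C [D q]]] || [C [D p]]] )]]]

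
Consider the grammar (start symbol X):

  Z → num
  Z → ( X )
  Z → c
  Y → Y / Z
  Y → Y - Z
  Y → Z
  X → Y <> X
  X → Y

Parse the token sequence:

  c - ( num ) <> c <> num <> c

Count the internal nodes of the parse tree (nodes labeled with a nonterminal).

[X [Y [Y [Z c]] - [Z ( [X [Y [Z num]]] )]] <> [X [Y [Z c]] <> [X [Y [Z num]] <> [X [Y [Z c]]]]]]

17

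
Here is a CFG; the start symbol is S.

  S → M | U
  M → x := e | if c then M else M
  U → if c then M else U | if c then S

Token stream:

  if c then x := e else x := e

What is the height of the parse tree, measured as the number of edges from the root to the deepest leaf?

3

[S [M if c then [M x := e] else [M x := e]]]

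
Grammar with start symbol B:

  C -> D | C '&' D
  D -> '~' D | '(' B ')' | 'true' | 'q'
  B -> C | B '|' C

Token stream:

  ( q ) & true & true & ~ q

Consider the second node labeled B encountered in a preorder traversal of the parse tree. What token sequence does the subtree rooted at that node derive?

[B [C [C [C [C [D ( [B [C [D q]]] )]] & [D true]] & [D true]] & [D ~ [D q]]]]

q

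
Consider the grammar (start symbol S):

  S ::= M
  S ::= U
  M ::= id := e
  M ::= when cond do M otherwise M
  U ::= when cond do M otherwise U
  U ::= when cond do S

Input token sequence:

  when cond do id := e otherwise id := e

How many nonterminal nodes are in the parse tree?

4

[S [M when cond do [M id := e] otherwise [M id := e]]]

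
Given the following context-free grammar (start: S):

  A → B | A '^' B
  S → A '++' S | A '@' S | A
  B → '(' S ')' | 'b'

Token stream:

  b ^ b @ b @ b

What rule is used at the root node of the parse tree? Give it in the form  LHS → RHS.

[S [A [A [B b]] ^ [B b]] @ [S [A [B b]] @ [S [A [B b]]]]]

S → A '@' S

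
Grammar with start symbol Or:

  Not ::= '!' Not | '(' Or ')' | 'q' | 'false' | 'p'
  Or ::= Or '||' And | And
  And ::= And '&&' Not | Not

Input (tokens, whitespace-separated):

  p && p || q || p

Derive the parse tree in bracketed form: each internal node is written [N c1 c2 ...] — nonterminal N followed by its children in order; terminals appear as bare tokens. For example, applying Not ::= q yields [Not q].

Or
Or || And
Or || And || And
And || And || And
And && Not || And || And
Not && Not || And || And
p && Not || And || And
p && p || And || And
p && p || Not || And
p && p || q || And
p && p || q || Not
p && p || q || p

[Or [Or [Or [And [And [Not p]] && [Not p]]] || [And [Not q]]] || [And [Not p]]]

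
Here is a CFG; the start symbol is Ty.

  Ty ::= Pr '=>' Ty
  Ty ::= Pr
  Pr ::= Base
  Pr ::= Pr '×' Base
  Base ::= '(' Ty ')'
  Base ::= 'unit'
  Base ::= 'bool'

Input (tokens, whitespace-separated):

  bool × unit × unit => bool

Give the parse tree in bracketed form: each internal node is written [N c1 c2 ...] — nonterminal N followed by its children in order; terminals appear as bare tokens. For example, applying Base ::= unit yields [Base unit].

Ty
Pr => Ty
Pr × Base => Ty
Pr × Base × Base => Ty
Base × Base × Base => Ty
bool × Base × Base => Ty
bool × unit × Base => Ty
bool × unit × unit => Ty
bool × unit × unit => Pr
bool × unit × unit => Base
bool × unit × unit => bool

[Ty [Pr [Pr [Pr [Base bool]] × [Base unit]] × [Base unit]] => [Ty [Pr [Base bool]]]]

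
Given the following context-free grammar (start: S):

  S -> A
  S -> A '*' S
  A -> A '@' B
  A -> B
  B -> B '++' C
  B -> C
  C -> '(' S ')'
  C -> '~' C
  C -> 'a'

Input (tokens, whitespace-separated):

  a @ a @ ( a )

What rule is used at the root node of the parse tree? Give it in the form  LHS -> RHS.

S -> A

[S [A [A [A [B [C a]]] @ [B [C a]]] @ [B [C ( [S [A [B [C a]]]] )]]]]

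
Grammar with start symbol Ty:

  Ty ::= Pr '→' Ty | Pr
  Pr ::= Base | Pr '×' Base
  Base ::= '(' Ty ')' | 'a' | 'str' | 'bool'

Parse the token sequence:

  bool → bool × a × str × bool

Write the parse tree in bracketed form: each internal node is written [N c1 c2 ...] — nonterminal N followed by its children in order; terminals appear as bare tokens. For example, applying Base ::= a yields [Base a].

Ty
Pr → Ty
Base → Ty
bool → Ty
bool → Pr
bool → Pr × Base
bool → Pr × Base × Base
bool → Pr × Base × Base × Base
bool → Base × Base × Base × Base
bool → bool × Base × Base × Base
bool → bool × a × Base × Base
bool → bool × a × str × Base
bool → bool × a × str × bool

[Ty [Pr [Base bool]] → [Ty [Pr [Pr [Pr [Pr [Base bool]] × [Base a]] × [Base str]] × [Base bool]]]]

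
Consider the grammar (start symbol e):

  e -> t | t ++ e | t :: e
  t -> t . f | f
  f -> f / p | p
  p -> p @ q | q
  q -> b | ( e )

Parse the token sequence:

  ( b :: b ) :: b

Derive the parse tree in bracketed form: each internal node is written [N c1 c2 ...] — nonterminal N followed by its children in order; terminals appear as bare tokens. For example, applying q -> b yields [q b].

e
t :: e
f :: e
p :: e
q :: e
( e ) :: e
( t :: e ) :: e
( f :: e ) :: e
( p :: e ) :: e
( q :: e ) :: e
( b :: e ) :: e
( b :: t ) :: e
( b :: f ) :: e
( b :: p ) :: e
( b :: q ) :: e
( b :: b ) :: e
( b :: b ) :: t
( b :: b ) :: f
( b :: b ) :: p
( b :: b ) :: q
( b :: b ) :: b

[e [t [f [p [q ( [e [t [f [p [q b]]]] :: [e [t [f [p [q b]]]]]] )]]]] :: [e [t [f [p [q b]]]]]]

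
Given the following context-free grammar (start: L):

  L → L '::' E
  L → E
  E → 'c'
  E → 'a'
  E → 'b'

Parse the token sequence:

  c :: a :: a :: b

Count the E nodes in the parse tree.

[L [L [L [L [E c]] :: [E a]] :: [E a]] :: [E b]]

4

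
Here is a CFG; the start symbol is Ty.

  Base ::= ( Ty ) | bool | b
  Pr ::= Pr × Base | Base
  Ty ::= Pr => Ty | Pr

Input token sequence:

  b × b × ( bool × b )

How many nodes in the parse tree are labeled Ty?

[Ty [Pr [Pr [Pr [Base b]] × [Base b]] × [Base ( [Ty [Pr [Pr [Base bool]] × [Base b]]] )]]]

2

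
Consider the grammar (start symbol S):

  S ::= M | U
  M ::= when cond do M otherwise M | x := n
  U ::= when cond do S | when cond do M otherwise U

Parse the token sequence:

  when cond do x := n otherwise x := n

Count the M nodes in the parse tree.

3

[S [M when cond do [M x := n] otherwise [M x := n]]]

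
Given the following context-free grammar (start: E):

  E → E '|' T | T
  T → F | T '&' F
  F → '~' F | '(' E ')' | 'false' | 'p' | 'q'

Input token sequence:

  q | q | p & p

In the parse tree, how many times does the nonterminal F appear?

4

[E [E [E [T [F q]]] | [T [F q]]] | [T [T [F p]] & [F p]]]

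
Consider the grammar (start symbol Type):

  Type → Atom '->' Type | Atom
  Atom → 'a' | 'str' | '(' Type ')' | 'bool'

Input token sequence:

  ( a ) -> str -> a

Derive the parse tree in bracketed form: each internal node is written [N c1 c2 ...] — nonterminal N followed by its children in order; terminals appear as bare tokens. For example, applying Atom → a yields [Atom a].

Type
Atom -> Type
( Type ) -> Type
( Atom ) -> Type
( a ) -> Type
( a ) -> Atom -> Type
( a ) -> str -> Type
( a ) -> str -> Atom
( a ) -> str -> a

[Type [Atom ( [Type [Atom a]] )] -> [Type [Atom str] -> [Type [Atom a]]]]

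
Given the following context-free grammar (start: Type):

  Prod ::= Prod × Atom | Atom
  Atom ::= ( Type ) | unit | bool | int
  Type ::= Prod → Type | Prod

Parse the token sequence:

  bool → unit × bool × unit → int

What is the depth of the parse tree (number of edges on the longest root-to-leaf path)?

[Type [Prod [Atom bool]] → [Type [Prod [Prod [Prod [Atom unit]] × [Atom bool]] × [Atom unit]] → [Type [Prod [Atom int]]]]]

6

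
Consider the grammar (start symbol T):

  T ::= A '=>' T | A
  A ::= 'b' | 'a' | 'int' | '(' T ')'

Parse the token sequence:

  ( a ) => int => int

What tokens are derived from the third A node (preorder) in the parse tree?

int

[T [A ( [T [A a]] )] => [T [A int] => [T [A int]]]]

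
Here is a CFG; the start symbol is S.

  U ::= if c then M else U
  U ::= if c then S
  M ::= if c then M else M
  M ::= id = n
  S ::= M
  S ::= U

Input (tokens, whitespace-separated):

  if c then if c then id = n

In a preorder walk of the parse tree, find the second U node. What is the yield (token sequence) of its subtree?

if c then id = n

[S [U if c then [S [U if c then [S [M id = n]]]]]]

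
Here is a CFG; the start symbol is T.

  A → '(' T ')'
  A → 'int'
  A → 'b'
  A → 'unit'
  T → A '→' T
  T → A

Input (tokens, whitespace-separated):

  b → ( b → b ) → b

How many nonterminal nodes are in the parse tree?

10

[T [A b] → [T [A ( [T [A b] → [T [A b]]] )] → [T [A b]]]]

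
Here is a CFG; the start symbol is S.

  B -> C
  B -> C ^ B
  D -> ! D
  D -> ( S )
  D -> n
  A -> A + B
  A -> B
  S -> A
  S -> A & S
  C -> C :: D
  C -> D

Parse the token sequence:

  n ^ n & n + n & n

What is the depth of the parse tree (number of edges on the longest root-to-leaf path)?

7

[S [A [B [C [D n]] ^ [B [C [D n]]]]] & [S [A [A [B [C [D n]]]] + [B [C [D n]]]] & [S [A [B [C [D n]]]]]]]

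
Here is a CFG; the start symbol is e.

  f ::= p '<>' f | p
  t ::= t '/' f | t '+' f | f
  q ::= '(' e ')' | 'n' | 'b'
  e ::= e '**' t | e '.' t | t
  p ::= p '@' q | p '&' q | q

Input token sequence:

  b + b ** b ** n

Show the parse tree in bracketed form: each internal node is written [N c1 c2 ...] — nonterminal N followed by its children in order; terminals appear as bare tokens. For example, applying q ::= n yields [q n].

e
e ** t
e ** t ** t
t ** t ** t
t + f ** t ** t
f + f ** t ** t
p + f ** t ** t
q + f ** t ** t
b + f ** t ** t
b + p ** t ** t
b + q ** t ** t
b + b ** t ** t
b + b ** f ** t
b + b ** p ** t
b + b ** q ** t
b + b ** b ** t
b + b ** b ** f
b + b ** b ** p
b + b ** b ** q
b + b ** b ** n

[e [e [e [t [t [f [p [q b]]]] + [f [p [q b]]]]] ** [t [f [p [q b]]]]] ** [t [f [p [q n]]]]]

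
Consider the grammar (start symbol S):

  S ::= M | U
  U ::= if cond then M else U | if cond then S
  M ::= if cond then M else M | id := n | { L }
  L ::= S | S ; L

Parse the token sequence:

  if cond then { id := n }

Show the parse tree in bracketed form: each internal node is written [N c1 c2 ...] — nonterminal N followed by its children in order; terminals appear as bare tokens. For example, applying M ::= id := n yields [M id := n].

[S [U if cond then [S [M { [L [S [M id := n]]] }]]]]

S
U
if cond then S
if cond then M
if cond then { L }
if cond then { S }
if cond then { M }
if cond then { id := n }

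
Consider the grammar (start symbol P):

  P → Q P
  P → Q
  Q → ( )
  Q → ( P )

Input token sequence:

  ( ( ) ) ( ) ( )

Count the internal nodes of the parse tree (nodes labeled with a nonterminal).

8

[P [Q ( [P [Q ( )]] )] [P [Q ( )] [P [Q ( )]]]]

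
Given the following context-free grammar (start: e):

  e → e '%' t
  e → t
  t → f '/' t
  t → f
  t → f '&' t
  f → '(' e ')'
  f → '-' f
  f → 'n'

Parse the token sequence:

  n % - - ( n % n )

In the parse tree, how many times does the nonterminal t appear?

4

[e [e [t [f n]]] % [t [f - [f - [f ( [e [e [t [f n]]] % [t [f n]]] )]]]]]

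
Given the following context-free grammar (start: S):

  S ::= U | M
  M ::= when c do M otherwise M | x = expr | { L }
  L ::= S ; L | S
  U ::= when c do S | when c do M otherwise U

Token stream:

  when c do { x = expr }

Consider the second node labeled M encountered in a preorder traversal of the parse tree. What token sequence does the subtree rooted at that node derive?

[S [U when c do [S [M { [L [S [M x = expr]]] }]]]]

x = expr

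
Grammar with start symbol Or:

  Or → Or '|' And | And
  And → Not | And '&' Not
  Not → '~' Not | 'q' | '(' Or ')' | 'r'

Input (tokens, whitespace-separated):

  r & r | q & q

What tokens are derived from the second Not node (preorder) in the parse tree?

r

[Or [Or [And [And [Not r]] & [Not r]]] | [And [And [Not q]] & [Not q]]]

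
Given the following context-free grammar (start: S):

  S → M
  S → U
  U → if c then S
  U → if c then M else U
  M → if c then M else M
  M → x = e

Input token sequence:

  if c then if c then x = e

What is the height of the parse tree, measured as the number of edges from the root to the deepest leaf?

[S [U if c then [S [U if c then [S [M x = e]]]]]]

6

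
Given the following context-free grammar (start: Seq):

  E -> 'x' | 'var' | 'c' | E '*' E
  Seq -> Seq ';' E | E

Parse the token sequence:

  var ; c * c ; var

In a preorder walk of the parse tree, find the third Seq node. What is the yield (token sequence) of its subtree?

[Seq [Seq [Seq [E var]] ; [E [E c] * [E c]]] ; [E var]]

var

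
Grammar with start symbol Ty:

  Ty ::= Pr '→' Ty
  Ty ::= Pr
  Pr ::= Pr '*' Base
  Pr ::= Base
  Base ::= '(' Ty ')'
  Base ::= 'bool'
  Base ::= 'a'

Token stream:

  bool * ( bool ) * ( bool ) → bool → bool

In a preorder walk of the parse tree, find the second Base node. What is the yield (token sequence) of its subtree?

( bool )

[Ty [Pr [Pr [Pr [Base bool]] * [Base ( [Ty [Pr [Base bool]]] )]] * [Base ( [Ty [Pr [Base bool]]] )]] → [Ty [Pr [Base bool]] → [Ty [Pr [Base bool]]]]]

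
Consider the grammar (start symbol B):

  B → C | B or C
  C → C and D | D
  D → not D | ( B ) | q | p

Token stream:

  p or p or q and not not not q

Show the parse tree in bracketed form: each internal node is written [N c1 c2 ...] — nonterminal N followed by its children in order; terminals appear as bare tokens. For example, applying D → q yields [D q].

B
B or C
B or C or C
C or C or C
D or C or C
p or C or C
p or D or C
p or p or C
p or p or C and D
p or p or D and D
p or p or q and D
p or p or q and not D
p or p or q and not not D
p or p or q and not not not D
p or p or q and not not not q

[B [B [B [C [D p]]] or [C [D p]]] or [C [C [D q]] and [D not [D not [D not [D q]]]]]]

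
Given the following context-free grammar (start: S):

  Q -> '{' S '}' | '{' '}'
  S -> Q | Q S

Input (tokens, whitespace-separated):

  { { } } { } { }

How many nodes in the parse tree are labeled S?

4

[S [Q { [S [Q { }]] }] [S [Q { }] [S [Q { }]]]]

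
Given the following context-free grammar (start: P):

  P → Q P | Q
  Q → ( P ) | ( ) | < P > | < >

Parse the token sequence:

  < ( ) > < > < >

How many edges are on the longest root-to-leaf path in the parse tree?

[P [Q < [P [Q ( )]] >] [P [Q < >] [P [Q < >]]]]

4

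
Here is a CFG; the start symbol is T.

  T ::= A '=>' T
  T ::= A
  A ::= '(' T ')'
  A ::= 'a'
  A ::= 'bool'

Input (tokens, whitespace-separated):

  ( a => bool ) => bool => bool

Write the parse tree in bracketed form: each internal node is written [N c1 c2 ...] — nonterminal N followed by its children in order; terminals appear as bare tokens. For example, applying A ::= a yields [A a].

[T [A ( [T [A a] => [T [A bool]]] )] => [T [A bool] => [T [A bool]]]]

T
A => T
( T ) => T
( A => T ) => T
( a => T ) => T
( a => A ) => T
( a => bool ) => T
( a => bool ) => A => T
( a => bool ) => bool => T
( a => bool ) => bool => A
( a => bool ) => bool => bool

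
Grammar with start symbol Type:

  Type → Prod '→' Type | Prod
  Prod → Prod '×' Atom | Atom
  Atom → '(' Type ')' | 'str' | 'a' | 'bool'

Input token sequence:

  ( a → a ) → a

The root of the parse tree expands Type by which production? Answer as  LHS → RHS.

[Type [Prod [Atom ( [Type [Prod [Atom a]] → [Type [Prod [Atom a]]]] )]] → [Type [Prod [Atom a]]]]

Type → Prod '→' Type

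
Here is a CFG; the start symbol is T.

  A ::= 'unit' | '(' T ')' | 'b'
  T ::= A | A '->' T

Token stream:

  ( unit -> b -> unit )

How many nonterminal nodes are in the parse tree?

[T [A ( [T [A unit] -> [T [A b] -> [T [A unit]]]] )]]

8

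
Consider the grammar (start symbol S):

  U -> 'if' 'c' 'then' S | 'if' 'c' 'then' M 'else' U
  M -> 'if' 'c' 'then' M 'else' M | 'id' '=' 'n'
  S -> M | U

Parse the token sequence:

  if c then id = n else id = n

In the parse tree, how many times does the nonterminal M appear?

3

[S [M if c then [M id = n] else [M id = n]]]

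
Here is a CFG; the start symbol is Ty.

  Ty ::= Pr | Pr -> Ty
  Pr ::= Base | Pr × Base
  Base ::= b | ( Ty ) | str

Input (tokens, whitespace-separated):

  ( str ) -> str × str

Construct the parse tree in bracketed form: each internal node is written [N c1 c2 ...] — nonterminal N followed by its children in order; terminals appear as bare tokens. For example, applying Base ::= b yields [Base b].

[Ty [Pr [Base ( [Ty [Pr [Base str]]] )]] -> [Ty [Pr [Pr [Base str]] × [Base str]]]]

Ty
Pr -> Ty
Base -> Ty
( Ty ) -> Ty
( Pr ) -> Ty
( Base ) -> Ty
( str ) -> Ty
( str ) -> Pr
( str ) -> Pr × Base
( str ) -> Base × Base
( str ) -> str × Base
( str ) -> str × str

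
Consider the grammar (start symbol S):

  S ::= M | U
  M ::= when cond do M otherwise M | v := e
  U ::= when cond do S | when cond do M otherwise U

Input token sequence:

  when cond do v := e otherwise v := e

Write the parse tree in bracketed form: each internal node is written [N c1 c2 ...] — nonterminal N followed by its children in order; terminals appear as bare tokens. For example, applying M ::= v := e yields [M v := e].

S
M
when cond do M otherwise M
when cond do v := e otherwise M
when cond do v := e otherwise v := e

[S [M when cond do [M v := e] otherwise [M v := e]]]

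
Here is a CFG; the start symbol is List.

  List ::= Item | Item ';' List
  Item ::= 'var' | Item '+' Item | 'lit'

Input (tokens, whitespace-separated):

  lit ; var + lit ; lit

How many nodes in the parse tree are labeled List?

3

[List [Item lit] ; [List [Item [Item var] + [Item lit]] ; [List [Item lit]]]]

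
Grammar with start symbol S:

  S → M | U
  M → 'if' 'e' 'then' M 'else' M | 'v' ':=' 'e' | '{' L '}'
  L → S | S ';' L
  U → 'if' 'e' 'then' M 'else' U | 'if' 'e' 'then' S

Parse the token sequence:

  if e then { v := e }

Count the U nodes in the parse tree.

[S [U if e then [S [M { [L [S [M v := e]]] }]]]]

1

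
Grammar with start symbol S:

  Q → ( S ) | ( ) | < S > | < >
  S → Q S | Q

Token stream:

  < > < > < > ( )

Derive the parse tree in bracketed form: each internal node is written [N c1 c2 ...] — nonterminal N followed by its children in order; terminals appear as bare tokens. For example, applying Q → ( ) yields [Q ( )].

S
Q S
< > S
< > Q S
< > < > S
< > < > Q S
< > < > < > S
< > < > < > Q
< > < > < > ( )

[S [Q < >] [S [Q < >] [S [Q < >] [S [Q ( )]]]]]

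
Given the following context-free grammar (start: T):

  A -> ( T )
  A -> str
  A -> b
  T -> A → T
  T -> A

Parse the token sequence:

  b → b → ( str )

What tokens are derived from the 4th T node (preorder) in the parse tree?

str

[T [A b] → [T [A b] → [T [A ( [T [A str]] )]]]]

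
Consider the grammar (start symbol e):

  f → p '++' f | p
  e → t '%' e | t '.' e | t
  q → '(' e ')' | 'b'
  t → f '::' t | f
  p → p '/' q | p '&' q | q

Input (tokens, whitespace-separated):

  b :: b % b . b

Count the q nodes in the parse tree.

4

[e [t [f [p [q b]]] :: [t [f [p [q b]]]]] % [e [t [f [p [q b]]]] . [e [t [f [p [q b]]]]]]]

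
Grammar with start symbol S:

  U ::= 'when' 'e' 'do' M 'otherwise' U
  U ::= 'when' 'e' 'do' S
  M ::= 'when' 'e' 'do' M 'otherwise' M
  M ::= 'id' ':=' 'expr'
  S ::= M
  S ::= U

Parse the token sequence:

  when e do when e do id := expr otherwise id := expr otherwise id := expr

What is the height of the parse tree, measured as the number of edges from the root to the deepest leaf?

4

[S [M when e do [M when e do [M id := expr] otherwise [M id := expr]] otherwise [M id := expr]]]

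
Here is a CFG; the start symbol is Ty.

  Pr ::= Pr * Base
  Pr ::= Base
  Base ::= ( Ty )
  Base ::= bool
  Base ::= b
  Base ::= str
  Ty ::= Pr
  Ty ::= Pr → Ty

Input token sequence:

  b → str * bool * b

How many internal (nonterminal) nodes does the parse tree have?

[Ty [Pr [Base b]] → [Ty [Pr [Pr [Pr [Base str]] * [Base bool]] * [Base b]]]]

10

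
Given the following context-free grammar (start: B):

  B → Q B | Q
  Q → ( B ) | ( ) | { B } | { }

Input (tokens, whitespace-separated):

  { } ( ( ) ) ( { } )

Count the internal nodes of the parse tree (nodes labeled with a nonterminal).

[B [Q { }] [B [Q ( [B [Q ( )]] )] [B [Q ( [B [Q { }]] )]]]]

10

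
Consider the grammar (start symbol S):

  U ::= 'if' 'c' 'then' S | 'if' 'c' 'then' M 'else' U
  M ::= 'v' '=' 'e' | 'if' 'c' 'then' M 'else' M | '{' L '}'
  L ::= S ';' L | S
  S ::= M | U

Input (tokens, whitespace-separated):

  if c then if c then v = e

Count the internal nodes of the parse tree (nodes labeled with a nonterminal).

[S [U if c then [S [U if c then [S [M v = e]]]]]]

6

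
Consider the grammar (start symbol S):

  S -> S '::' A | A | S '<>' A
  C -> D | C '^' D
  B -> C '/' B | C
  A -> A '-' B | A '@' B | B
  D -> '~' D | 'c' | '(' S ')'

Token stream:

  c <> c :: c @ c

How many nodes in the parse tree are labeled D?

4

[S [S [S [A [B [C [D c]]]]] <> [A [B [C [D c]]]]] :: [A [A [B [C [D c]]]] @ [B [C [D c]]]]]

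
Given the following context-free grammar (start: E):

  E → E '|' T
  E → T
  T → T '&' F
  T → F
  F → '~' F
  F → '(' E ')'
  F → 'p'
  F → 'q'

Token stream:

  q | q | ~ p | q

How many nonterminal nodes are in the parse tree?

[E [E [E [E [T [F q]]] | [T [F q]]] | [T [F ~ [F p]]]] | [T [F q]]]

13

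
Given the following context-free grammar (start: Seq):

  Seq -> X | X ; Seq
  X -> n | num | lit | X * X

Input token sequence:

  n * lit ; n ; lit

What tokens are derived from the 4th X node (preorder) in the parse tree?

n

[Seq [X [X n] * [X lit]] ; [Seq [X n] ; [Seq [X lit]]]]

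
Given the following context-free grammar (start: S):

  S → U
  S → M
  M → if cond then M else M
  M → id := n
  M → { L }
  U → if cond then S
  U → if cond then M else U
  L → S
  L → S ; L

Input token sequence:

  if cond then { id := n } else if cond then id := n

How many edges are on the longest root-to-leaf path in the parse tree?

[S [U if cond then [M { [L [S [M id := n]]] }] else [U if cond then [S [M id := n]]]]]

6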